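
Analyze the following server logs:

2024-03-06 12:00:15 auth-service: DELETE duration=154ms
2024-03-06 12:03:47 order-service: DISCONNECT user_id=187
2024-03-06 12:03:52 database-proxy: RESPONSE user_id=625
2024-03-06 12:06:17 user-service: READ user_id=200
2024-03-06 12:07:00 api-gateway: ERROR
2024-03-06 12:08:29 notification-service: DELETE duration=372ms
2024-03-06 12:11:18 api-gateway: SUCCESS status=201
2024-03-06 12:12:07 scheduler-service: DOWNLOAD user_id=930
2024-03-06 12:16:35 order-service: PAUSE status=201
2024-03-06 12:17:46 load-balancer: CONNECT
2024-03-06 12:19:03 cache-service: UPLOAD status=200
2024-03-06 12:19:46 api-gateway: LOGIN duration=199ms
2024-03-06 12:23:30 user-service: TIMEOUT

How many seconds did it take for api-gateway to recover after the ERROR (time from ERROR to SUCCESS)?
258

To calculate recovery time:

1. Find ERROR event for api-gateway: 2024-03-06 12:07:00
2. Find next SUCCESS event for api-gateway: 2024-03-06 12:11:18
3. Recovery time: 2024-03-06 12:11:18 - 2024-03-06 12:07:00 = 258 seconds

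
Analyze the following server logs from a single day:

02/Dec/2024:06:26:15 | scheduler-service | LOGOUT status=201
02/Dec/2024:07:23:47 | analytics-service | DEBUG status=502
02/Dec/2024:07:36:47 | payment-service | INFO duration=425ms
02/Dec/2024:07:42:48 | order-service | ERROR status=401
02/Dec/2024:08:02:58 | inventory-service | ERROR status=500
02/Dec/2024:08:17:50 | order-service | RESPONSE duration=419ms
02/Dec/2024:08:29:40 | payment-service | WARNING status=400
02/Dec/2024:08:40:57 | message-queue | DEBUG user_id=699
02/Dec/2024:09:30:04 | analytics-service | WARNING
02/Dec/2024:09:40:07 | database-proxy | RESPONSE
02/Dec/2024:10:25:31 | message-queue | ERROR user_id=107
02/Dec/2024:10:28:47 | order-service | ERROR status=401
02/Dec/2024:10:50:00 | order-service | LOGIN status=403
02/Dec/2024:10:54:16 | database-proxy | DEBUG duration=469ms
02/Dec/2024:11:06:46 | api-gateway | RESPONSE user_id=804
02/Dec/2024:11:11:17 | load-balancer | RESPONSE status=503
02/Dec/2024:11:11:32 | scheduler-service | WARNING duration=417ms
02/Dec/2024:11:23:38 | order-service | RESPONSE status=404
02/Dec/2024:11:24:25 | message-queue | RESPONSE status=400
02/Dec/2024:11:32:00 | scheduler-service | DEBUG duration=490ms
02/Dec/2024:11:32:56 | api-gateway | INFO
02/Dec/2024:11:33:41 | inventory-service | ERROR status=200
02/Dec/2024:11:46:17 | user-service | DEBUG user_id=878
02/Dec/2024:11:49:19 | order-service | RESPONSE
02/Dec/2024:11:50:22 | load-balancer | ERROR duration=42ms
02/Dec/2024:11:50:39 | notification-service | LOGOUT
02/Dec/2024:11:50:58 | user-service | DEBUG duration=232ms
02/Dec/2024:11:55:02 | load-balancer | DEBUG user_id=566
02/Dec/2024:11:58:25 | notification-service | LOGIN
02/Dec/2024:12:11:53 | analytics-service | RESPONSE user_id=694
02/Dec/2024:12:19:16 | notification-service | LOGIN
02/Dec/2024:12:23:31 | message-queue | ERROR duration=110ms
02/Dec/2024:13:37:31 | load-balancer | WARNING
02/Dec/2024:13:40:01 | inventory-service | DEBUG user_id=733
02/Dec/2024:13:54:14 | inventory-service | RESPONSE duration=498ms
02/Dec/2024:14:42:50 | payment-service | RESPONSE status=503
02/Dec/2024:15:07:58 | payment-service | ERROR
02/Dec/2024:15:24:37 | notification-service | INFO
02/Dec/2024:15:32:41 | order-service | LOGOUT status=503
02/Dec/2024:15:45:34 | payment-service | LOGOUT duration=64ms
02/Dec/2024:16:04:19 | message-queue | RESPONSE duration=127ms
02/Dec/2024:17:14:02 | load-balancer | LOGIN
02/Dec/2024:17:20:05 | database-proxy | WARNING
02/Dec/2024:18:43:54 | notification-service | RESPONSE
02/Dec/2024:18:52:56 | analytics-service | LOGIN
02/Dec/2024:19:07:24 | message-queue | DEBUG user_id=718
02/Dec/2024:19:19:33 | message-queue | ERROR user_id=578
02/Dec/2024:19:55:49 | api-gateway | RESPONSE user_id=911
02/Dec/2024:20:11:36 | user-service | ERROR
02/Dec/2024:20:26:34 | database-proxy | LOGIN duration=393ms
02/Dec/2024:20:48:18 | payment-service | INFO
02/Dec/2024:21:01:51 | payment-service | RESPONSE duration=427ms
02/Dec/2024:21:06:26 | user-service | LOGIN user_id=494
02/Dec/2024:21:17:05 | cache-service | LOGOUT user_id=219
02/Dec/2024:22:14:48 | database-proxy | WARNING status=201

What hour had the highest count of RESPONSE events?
11

To find the peak hour:

1. Group all RESPONSE events by hour
2. Count events in each hour
3. Find hour with maximum count
4. Peak hour: 11 (with 5 events)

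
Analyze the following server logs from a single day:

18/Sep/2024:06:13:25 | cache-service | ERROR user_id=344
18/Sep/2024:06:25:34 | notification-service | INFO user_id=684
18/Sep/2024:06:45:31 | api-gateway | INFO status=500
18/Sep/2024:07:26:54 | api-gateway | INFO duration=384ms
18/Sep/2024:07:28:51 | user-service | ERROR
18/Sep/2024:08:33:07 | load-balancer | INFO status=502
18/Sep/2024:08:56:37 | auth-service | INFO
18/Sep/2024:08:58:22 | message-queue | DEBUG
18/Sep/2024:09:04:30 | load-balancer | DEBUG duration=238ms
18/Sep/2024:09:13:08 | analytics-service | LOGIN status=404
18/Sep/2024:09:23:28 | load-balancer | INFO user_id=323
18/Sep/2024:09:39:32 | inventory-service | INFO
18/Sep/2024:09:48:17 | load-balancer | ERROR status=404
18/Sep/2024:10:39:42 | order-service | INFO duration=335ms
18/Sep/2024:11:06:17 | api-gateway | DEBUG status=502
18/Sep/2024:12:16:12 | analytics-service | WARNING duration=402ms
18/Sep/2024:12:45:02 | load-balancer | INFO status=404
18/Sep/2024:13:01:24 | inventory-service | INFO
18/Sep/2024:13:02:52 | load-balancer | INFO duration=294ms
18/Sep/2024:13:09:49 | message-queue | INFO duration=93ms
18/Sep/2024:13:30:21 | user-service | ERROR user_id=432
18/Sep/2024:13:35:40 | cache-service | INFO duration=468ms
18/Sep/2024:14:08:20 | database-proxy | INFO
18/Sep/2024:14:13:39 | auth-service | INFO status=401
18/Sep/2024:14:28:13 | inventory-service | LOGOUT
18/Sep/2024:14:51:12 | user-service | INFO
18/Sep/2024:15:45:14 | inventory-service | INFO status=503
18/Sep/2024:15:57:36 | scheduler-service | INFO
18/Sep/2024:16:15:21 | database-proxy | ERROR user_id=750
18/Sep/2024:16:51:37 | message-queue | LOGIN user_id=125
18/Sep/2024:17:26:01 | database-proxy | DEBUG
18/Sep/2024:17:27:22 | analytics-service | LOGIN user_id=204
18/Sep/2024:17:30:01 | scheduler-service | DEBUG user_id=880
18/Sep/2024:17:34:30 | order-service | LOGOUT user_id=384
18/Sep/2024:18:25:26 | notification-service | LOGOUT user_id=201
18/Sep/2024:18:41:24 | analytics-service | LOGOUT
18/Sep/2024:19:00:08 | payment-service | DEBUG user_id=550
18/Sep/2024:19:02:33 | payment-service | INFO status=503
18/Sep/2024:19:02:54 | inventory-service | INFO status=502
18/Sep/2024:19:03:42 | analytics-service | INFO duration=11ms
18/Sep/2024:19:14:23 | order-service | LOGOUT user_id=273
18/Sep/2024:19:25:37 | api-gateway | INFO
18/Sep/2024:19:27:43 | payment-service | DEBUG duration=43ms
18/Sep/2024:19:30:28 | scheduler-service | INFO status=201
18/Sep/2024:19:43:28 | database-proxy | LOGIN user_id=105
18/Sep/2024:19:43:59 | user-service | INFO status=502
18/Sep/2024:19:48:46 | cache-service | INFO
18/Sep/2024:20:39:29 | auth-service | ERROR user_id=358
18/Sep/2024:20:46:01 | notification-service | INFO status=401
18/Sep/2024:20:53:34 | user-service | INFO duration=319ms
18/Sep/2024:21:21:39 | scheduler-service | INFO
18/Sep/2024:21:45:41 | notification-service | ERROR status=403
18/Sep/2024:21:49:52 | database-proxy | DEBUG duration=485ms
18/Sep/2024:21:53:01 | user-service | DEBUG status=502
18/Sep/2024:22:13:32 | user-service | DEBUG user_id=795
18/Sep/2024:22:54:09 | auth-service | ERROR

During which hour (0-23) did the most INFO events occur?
19

To find the peak hour:

1. Group all INFO events by hour
2. Count events in each hour
3. Find hour with maximum count
4. Peak hour: 19 (with 7 events)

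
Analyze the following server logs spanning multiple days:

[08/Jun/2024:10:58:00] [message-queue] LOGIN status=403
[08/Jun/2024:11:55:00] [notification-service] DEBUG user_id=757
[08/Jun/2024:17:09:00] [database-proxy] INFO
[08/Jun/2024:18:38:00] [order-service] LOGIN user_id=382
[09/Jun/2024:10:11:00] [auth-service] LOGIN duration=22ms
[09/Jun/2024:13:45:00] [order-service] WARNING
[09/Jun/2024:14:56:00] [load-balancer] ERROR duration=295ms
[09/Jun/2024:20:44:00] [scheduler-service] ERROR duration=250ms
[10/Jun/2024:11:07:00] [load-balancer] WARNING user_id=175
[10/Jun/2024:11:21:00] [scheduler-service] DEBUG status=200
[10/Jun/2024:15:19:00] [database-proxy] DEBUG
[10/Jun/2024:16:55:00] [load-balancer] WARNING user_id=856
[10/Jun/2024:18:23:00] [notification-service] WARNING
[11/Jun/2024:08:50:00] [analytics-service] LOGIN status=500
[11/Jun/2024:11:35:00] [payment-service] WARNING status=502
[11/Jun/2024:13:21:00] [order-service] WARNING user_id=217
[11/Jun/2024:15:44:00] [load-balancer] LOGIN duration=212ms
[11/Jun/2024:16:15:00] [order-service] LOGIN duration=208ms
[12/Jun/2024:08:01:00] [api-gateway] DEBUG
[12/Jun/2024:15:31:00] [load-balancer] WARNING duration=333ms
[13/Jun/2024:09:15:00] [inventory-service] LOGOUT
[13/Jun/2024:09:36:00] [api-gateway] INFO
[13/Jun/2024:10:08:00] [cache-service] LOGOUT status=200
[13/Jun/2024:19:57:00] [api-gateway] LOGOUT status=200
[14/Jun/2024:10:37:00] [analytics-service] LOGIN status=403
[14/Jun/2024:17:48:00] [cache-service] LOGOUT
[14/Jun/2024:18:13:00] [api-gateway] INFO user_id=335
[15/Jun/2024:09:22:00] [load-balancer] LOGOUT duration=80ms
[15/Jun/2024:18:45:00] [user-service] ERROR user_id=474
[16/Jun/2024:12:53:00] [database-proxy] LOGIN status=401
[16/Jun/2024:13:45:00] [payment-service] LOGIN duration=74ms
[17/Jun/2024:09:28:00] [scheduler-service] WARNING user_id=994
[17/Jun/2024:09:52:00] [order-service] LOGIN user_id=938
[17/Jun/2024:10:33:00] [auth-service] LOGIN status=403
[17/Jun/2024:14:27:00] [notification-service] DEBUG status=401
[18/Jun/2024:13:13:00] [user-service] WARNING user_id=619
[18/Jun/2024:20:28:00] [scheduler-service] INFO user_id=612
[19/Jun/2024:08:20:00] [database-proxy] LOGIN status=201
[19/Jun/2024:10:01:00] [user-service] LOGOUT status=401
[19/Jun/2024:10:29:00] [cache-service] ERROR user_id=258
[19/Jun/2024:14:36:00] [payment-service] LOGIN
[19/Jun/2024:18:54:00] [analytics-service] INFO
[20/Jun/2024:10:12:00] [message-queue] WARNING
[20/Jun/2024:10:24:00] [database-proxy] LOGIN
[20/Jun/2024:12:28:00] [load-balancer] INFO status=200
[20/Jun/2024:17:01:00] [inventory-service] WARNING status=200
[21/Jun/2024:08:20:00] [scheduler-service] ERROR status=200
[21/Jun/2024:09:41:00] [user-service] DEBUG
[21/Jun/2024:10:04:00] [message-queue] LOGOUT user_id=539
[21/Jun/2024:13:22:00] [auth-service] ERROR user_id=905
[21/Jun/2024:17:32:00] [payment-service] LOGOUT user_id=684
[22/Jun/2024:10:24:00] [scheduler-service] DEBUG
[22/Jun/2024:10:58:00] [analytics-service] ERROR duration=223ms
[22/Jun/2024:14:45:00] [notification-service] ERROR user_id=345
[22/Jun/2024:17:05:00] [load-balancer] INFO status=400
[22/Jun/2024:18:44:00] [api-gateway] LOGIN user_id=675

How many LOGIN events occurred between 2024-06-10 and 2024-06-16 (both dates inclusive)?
6

To filter by date range:

1. Date range: 2024-06-10 through 2024-06-16, both dates inclusive
2. Filter for LOGIN events whose date falls in this range
3. Count matching events: 6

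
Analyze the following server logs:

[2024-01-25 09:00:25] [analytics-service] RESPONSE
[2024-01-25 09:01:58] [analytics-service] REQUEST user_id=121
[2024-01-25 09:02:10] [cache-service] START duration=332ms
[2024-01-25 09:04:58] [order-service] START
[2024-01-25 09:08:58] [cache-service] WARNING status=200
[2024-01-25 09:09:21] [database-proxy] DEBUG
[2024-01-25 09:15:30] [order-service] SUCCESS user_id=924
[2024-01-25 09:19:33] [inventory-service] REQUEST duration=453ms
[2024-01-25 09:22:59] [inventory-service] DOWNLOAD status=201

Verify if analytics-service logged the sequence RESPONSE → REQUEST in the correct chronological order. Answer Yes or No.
Yes

To verify sequence order:

1. Find all events in sequence RESPONSE → REQUEST for analytics-service
2. Extract their timestamps
3. Check if timestamps are in ascending order
4. Result: Yes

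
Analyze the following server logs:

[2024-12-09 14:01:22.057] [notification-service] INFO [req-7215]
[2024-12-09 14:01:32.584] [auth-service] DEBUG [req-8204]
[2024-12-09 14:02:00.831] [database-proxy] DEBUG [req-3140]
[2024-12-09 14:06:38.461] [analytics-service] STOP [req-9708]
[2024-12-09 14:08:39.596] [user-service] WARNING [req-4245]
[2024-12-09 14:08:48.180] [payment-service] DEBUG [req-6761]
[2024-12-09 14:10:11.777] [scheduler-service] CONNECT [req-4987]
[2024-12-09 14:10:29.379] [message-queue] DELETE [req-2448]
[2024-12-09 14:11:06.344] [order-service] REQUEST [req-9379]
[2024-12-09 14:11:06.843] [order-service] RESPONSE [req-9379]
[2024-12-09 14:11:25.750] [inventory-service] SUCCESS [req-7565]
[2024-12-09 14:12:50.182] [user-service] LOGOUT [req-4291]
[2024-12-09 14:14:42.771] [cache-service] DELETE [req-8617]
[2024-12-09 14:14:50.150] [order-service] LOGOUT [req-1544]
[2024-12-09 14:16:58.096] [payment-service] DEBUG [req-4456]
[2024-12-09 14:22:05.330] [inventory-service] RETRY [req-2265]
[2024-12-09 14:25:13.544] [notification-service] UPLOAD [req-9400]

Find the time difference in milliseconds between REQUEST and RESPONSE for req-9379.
499

To calculate latency:

1. Find REQUEST with id req-9379: 2024-12-09 14:11:06.344
2. Find RESPONSE with id req-9379: 2024-12-09 14:11:06.843
3. Latency: 2024-12-09 14:11:06.843 - 2024-12-09 14:11:06.344 = 499ms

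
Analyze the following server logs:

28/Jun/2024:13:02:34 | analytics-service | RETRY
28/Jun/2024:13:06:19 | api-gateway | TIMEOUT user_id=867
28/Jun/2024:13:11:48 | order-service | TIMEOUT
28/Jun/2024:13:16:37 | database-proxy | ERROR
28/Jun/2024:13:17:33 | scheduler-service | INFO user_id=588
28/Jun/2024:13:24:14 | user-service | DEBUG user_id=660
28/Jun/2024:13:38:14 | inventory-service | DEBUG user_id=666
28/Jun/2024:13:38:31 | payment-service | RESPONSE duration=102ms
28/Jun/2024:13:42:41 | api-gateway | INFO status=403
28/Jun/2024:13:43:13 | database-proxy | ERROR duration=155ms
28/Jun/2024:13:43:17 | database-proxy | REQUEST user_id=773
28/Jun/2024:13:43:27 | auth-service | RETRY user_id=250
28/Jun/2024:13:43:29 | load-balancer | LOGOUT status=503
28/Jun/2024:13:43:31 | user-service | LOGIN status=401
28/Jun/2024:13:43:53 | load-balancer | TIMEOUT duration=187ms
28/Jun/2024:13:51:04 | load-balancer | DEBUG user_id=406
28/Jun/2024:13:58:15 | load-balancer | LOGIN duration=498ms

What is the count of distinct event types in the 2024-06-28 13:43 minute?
6

To count unique event types:

1. Filter events in the minute starting at 2024-06-28 13:43
2. Extract event types from matching entries
3. Count unique types: 6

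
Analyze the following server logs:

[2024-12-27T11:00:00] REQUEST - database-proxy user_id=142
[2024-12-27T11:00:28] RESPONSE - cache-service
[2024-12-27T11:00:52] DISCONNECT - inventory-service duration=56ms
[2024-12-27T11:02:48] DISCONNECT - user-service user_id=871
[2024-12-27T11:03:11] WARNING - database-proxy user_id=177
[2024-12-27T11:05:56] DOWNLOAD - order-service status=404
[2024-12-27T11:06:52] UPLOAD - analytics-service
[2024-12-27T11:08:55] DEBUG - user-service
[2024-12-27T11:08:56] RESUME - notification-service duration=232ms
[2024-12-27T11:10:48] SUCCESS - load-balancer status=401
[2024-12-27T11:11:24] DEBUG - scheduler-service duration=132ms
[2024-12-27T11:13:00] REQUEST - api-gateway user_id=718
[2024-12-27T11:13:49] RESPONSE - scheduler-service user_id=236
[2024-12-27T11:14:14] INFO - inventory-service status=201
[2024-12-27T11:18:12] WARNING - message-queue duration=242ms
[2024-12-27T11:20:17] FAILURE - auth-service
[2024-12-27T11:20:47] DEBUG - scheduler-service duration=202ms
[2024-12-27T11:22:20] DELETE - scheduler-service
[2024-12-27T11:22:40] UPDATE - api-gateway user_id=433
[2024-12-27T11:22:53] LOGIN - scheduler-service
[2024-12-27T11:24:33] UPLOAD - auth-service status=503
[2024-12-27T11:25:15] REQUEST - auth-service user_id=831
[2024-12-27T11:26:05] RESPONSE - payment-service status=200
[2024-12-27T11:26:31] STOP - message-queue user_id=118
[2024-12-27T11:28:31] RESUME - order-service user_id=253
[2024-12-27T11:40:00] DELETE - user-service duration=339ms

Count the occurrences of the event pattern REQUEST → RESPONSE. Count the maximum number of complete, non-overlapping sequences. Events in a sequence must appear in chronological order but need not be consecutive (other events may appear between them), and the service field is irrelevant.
3

To count sequences:

1. Look for pattern: REQUEST → RESPONSE
2. Greedily scan the log in chronological order, matching each sequence element in turn (ignoring service)
3. Each time the full pattern completes, increment the count and restart matching from the next event
4. Complete non-overlapping sequences found: 3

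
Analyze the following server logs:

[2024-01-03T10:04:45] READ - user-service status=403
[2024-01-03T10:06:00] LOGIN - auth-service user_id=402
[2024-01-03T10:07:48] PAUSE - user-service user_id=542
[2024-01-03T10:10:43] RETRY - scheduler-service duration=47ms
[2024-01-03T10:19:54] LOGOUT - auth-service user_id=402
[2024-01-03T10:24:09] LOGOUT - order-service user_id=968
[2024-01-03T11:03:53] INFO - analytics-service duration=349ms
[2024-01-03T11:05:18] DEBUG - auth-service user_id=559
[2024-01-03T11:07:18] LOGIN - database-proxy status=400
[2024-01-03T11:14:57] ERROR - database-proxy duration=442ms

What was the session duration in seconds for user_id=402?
834

To calculate session duration:

1. Find LOGIN event for user_id=402: 2024-01-03T10:06:00
2. Find LOGOUT event for user_id=402: 2024-01-03T10:19:54
3. Session duration: 2024-01-03T10:19:54 - 2024-01-03T10:06:00 = 834 seconds (13 minutes)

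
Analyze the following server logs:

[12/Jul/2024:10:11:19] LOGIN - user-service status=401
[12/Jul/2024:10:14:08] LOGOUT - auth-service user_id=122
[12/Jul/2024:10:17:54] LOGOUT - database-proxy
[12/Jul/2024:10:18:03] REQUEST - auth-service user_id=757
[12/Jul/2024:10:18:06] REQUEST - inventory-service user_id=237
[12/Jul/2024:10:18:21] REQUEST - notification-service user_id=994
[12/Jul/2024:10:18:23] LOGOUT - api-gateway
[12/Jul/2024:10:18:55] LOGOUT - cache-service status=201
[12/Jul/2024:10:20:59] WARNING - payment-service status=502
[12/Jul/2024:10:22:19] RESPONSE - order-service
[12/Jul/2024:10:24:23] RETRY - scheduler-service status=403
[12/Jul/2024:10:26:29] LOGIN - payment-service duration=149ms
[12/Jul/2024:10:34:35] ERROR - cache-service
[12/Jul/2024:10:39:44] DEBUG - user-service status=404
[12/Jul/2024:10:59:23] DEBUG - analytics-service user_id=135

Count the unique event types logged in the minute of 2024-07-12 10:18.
2

To count unique event types:

1. Filter events in the minute starting at 2024-07-12 10:18
2. Extract event types from matching entries
3. Count unique types: 2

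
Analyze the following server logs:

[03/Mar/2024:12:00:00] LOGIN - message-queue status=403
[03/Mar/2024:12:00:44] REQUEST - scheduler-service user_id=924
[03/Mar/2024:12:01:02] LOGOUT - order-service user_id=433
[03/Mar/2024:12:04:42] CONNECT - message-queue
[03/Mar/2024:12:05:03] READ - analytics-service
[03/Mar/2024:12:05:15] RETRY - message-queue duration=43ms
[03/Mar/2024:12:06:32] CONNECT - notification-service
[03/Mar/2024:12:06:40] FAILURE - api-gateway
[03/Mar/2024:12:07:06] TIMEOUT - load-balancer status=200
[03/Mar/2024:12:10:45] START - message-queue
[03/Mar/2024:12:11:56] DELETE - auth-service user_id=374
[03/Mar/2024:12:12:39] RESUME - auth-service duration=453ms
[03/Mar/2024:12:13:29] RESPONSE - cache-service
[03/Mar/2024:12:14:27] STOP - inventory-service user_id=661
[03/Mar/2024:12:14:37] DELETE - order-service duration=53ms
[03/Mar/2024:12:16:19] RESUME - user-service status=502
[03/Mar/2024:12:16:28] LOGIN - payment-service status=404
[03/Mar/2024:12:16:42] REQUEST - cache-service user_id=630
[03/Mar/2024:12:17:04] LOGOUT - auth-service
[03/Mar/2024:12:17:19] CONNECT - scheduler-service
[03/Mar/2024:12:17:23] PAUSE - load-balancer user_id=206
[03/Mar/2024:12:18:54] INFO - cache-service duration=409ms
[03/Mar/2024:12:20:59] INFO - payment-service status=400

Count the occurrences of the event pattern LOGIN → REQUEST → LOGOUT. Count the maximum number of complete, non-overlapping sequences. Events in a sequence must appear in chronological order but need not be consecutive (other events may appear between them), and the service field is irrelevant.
2

To count sequences:

1. Look for pattern: LOGIN → REQUEST → LOGOUT
2. Greedily scan the log in chronological order, matching each sequence element in turn (ignoring service)
3. Each time the full pattern completes, increment the count and restart matching from the next event
4. Complete non-overlapping sequences found: 2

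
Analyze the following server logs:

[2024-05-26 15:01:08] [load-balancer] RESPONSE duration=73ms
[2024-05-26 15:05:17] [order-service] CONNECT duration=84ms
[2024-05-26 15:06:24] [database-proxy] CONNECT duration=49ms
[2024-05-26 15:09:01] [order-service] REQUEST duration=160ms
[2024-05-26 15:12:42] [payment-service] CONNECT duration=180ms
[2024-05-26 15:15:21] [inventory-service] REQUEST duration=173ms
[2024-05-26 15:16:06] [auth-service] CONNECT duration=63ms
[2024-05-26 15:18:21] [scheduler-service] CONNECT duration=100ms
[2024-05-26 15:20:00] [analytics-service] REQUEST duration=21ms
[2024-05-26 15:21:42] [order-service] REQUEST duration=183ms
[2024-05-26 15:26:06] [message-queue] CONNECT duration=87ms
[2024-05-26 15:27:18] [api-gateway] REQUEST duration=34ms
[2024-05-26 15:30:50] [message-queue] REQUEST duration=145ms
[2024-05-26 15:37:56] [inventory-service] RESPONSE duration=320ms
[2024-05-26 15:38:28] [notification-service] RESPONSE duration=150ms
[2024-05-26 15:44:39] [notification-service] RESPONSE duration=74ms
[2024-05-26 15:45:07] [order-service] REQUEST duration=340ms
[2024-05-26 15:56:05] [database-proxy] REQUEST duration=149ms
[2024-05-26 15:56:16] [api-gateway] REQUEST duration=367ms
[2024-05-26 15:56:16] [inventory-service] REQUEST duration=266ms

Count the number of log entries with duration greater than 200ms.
4

To count timeouts:

1. Threshold: 200ms
2. Extract duration from each log entry
3. Count entries where duration > 200
4. Timeout count: 4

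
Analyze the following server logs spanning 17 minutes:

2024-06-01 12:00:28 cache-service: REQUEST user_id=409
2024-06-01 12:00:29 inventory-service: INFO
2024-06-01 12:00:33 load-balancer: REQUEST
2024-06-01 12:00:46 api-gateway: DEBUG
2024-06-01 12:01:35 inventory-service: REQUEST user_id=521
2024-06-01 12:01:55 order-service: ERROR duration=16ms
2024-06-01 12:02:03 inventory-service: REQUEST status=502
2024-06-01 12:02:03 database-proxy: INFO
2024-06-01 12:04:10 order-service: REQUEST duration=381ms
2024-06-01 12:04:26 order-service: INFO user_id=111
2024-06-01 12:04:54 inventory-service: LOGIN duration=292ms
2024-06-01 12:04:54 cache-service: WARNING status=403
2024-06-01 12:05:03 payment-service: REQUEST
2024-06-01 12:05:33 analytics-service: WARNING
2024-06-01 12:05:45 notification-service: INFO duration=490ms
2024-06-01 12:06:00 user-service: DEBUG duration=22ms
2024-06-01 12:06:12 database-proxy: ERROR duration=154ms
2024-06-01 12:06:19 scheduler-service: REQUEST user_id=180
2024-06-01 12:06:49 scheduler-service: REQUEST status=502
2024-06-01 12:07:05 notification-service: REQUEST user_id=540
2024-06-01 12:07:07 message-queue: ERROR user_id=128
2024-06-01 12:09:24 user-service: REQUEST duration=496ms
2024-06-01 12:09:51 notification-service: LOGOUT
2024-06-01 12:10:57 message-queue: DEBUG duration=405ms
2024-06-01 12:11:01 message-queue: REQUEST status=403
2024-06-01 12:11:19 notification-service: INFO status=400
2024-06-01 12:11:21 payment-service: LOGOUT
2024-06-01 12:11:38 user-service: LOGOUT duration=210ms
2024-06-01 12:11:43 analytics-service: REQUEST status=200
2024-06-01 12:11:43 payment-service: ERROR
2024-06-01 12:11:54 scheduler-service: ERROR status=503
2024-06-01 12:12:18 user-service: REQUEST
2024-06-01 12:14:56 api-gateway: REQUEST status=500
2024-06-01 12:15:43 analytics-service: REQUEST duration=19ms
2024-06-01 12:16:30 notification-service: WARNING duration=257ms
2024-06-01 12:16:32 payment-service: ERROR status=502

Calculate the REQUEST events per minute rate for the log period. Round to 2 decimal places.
0.88

To calculate the rate:

1. Count total REQUEST events: 15
2. Total time period: 17 minutes
3. Rate = 15 / 17 = 0.88 events per minute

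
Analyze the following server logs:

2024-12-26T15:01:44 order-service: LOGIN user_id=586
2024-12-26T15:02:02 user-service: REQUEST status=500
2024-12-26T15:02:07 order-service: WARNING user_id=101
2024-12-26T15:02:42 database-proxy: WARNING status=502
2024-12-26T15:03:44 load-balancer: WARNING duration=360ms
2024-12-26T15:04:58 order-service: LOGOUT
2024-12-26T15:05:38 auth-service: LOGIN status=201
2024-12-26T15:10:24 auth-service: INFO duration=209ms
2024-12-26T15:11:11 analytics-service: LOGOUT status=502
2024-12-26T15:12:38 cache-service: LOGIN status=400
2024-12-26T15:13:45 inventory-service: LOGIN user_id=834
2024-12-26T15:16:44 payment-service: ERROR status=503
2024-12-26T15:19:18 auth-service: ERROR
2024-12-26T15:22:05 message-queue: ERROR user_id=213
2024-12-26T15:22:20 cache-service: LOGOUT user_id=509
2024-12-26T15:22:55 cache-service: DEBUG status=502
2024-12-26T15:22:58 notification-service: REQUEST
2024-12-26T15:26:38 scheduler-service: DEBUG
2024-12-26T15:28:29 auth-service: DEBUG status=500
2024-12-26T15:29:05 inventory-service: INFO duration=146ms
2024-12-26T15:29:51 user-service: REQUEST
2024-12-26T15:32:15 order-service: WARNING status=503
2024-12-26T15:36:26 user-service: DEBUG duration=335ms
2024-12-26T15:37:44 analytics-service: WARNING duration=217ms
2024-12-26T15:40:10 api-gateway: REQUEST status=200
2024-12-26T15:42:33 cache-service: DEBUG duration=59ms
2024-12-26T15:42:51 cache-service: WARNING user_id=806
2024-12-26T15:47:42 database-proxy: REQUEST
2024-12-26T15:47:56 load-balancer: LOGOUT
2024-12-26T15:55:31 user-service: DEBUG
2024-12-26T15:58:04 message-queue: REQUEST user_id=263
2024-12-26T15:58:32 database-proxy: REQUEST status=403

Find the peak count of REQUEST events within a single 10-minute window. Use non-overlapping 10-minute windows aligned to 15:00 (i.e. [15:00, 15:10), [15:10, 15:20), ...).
2

To find the burst window:

1. Divide the log period into non-overlapping 10-minute windows starting at 15:00
2. Count REQUEST events in each window
3. Find the window with maximum count
4. Maximum events in a window: 2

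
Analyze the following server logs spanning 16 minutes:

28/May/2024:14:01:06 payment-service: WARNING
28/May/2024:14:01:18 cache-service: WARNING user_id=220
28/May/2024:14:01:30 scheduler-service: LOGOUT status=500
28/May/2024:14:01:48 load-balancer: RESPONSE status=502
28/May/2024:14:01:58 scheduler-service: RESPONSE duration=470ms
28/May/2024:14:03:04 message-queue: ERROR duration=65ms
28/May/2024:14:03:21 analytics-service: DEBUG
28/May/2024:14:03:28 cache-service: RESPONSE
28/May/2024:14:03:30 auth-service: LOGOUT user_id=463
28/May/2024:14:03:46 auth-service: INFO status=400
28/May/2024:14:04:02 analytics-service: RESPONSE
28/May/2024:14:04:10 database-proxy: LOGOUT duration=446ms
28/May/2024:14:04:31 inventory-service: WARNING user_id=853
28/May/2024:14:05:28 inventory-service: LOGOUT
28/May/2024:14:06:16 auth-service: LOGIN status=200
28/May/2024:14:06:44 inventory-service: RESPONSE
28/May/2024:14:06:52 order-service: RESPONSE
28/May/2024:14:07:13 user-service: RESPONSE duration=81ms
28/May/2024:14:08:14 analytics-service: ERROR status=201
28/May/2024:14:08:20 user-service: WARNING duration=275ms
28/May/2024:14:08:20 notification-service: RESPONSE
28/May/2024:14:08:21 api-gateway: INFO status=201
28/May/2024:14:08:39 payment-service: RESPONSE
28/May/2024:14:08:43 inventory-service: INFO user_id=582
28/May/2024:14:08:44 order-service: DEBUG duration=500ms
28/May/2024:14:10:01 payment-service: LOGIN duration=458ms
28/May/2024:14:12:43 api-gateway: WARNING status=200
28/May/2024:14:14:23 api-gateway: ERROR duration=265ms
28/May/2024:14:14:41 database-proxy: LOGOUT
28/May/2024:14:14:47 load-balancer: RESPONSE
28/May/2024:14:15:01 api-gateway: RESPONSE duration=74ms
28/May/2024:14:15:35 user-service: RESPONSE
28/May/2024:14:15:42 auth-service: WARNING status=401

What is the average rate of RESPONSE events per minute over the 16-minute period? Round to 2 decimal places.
0.75

To calculate the rate:

1. Count total RESPONSE events: 12
2. Total time period: 16 minutes
3. Rate = 12 / 16 = 0.75 events per minute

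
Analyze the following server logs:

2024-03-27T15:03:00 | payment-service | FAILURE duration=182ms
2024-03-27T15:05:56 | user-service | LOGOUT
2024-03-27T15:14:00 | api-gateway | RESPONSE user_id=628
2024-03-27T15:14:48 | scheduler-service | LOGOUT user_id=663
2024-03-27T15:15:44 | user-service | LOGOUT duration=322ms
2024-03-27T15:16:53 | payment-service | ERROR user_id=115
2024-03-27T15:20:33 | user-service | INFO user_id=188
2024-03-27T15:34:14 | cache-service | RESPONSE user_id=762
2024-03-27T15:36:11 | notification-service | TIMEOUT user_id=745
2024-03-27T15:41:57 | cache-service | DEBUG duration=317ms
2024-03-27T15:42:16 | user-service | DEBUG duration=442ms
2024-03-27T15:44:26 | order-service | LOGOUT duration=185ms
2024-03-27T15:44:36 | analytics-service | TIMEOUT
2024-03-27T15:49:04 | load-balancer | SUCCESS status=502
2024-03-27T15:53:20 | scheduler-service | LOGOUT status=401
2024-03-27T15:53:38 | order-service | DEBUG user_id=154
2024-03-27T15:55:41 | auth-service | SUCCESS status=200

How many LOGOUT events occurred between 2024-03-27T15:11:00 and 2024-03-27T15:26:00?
2

To count events in the time window:

1. Window boundaries: 2024-03-27T15:11:00 to 2024-03-27T15:26:00
2. Filter for LOGOUT events within this window
3. Count matching events: 2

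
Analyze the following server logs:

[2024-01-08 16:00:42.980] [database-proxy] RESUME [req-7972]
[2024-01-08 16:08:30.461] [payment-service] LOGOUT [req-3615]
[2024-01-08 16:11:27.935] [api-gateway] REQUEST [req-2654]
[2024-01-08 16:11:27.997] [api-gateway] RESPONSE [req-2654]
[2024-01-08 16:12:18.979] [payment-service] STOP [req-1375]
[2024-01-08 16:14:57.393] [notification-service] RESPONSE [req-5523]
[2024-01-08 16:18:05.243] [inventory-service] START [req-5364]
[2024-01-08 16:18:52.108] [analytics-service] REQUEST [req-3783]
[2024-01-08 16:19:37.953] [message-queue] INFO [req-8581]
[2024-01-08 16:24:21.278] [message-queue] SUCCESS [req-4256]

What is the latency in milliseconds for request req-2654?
62

To calculate latency:

1. Find REQUEST with id req-2654: 2024-01-08 16:11:27.935
2. Find RESPONSE with id req-2654: 2024-01-08 16:11:27.997
3. Latency: 2024-01-08 16:11:27.997 - 2024-01-08 16:11:27.935 = 62ms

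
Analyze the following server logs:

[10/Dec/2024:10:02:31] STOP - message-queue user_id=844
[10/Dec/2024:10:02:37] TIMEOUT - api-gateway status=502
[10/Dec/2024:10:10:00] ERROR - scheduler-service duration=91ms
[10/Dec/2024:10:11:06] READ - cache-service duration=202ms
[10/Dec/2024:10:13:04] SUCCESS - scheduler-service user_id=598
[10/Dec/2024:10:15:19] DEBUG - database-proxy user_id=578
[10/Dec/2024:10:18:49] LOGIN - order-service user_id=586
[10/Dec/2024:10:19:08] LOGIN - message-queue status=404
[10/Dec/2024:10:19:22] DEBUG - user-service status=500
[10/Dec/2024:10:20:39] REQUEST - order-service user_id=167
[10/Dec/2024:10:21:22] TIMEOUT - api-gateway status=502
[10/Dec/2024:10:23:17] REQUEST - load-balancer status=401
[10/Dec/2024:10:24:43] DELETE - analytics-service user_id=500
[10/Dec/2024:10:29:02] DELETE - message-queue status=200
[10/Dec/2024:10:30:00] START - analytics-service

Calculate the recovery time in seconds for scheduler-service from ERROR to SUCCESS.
184

To calculate recovery time:

1. Find ERROR event for scheduler-service: 10/Dec/2024:10:10:00
2. Find next SUCCESS event for scheduler-service: 10/Dec/2024:10:13:04
3. Recovery time: 10/Dec/2024:10:13:04 - 10/Dec/2024:10:10:00 = 184 seconds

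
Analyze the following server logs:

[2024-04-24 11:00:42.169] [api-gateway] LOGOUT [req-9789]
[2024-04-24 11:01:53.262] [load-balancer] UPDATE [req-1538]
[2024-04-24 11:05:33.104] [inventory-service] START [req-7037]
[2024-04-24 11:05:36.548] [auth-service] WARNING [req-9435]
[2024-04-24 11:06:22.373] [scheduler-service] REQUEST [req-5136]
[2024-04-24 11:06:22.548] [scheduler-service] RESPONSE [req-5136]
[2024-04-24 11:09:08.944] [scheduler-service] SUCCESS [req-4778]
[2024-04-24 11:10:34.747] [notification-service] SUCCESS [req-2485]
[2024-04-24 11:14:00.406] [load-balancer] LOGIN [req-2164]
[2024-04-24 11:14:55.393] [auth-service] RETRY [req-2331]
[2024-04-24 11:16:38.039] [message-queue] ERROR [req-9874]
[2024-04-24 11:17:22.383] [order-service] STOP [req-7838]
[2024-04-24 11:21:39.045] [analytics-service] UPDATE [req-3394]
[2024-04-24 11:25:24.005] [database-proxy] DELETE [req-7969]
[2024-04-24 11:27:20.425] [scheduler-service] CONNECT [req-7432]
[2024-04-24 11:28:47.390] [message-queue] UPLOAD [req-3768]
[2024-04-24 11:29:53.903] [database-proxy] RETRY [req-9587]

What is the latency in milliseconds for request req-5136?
175

To calculate latency:

1. Find REQUEST with id req-5136: 2024-04-24 11:06:22.373
2. Find RESPONSE with id req-5136: 2024-04-24 11:06:22.548
3. Latency: 2024-04-24 11:06:22.548 - 2024-04-24 11:06:22.373 = 175ms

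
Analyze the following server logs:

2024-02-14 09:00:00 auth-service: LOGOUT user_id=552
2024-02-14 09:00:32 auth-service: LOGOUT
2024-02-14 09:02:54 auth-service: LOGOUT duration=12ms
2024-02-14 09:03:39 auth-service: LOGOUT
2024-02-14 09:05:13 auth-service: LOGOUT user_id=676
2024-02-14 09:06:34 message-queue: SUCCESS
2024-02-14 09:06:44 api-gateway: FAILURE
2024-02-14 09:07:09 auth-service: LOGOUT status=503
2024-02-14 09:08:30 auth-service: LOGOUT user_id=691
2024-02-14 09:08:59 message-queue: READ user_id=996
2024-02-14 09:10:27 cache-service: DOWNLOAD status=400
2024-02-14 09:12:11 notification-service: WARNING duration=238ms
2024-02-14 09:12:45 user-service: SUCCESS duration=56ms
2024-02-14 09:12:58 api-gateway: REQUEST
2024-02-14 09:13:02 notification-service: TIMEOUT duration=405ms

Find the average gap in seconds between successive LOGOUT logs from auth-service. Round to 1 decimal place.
85.0

To calculate average interval:

1. Find all LOGOUT events for auth-service in order
2. Calculate time gaps between consecutive events
3. Compute mean of gaps: 510 / 6 = 85.0 seconds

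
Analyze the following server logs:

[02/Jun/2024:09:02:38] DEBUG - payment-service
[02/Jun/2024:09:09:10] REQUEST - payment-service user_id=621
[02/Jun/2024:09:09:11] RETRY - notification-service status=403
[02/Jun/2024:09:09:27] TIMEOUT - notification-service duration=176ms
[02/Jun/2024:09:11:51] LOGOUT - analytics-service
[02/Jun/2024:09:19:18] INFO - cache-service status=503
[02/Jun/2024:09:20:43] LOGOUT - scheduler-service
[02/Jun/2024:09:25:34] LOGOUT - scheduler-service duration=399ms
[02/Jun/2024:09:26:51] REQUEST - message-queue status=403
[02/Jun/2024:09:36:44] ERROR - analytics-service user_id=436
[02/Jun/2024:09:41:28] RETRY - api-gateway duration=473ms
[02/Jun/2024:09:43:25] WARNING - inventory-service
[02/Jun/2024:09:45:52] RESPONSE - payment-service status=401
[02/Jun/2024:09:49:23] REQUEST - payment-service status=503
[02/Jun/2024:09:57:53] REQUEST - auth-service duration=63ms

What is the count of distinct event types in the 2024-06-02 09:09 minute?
3

To count unique event types:

1. Filter events in the minute starting at 2024-06-02 09:09
2. Extract event types from matching entries
3. Count unique types: 3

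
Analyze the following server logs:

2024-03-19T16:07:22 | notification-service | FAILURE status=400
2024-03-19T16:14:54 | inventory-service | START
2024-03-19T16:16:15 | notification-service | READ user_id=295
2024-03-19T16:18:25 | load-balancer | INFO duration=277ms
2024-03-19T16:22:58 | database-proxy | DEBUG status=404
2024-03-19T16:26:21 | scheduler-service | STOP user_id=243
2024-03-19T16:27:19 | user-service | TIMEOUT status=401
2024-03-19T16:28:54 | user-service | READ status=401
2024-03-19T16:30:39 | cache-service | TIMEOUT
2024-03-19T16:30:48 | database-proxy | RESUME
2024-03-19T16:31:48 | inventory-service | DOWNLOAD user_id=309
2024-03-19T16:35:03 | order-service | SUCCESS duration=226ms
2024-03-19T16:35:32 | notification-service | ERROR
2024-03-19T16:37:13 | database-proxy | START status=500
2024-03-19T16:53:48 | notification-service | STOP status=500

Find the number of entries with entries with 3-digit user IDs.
3

To find matching entries:

1. Pattern to match: entries with 3-digit user IDs
2. Scan each log entry for the pattern
3. Count matches: 3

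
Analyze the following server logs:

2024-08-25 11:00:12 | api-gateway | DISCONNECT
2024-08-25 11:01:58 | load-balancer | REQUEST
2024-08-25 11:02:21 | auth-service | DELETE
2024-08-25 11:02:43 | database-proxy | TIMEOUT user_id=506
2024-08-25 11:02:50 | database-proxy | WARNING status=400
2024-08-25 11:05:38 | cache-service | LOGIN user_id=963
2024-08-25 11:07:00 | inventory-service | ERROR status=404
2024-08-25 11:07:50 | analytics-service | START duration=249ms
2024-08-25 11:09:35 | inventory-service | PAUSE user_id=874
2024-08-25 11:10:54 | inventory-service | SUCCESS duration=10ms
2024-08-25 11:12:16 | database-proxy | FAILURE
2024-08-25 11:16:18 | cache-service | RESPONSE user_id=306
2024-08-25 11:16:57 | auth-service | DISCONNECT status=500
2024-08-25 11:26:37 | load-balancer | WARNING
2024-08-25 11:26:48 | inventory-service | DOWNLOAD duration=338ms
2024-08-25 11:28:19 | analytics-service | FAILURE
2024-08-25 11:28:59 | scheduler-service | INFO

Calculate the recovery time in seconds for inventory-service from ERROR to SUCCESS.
234

To calculate recovery time:

1. Find ERROR event for inventory-service: 2024-08-25 11:07:00
2. Find next SUCCESS event for inventory-service: 2024-08-25 11:10:54
3. Recovery time: 2024-08-25 11:10:54 - 2024-08-25 11:07:00 = 234 seconds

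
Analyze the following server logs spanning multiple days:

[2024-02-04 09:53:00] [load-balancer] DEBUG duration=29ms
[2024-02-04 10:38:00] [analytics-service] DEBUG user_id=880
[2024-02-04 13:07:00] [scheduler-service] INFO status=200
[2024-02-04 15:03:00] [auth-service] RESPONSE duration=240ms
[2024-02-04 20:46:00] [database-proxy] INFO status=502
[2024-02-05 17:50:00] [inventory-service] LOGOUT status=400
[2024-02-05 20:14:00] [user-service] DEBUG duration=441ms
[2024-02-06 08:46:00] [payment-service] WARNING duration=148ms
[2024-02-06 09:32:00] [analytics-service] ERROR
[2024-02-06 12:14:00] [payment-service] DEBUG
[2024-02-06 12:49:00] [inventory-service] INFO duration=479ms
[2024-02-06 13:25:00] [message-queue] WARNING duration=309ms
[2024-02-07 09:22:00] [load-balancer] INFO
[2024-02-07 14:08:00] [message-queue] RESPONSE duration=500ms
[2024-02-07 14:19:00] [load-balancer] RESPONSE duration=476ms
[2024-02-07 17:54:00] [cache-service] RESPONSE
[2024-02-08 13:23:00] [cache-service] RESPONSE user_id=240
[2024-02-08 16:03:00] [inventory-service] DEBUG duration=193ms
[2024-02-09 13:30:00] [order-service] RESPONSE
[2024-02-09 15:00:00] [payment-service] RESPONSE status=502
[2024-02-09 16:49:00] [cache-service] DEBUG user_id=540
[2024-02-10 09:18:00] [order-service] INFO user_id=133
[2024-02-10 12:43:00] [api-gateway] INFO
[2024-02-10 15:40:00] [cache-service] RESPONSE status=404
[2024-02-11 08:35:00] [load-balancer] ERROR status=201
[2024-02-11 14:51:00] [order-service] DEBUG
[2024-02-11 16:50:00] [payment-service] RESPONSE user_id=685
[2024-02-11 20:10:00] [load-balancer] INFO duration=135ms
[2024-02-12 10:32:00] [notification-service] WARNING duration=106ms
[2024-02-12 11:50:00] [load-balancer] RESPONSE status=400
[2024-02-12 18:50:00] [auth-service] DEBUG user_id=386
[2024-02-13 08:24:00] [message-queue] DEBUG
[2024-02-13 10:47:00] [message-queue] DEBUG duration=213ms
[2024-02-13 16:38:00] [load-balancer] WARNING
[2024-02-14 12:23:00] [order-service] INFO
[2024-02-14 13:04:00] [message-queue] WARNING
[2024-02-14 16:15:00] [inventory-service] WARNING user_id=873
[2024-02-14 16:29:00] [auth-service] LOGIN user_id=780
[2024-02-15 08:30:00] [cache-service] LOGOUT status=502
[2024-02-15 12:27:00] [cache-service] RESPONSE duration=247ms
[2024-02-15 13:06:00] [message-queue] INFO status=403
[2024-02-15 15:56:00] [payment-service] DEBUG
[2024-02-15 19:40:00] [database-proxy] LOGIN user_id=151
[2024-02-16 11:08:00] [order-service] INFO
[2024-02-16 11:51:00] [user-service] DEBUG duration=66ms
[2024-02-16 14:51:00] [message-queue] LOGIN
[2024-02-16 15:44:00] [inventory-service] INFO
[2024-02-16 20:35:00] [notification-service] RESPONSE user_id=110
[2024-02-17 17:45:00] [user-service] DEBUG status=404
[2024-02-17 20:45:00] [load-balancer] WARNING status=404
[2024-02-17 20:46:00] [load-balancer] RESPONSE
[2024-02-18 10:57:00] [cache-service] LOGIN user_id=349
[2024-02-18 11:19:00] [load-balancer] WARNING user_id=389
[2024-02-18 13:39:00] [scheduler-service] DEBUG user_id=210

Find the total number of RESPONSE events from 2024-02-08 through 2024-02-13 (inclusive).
6

To filter by date range:

1. Date range: 2024-02-08 through 2024-02-13, both dates inclusive
2. Filter for RESPONSE events whose date falls in this range
3. Count matching events: 6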